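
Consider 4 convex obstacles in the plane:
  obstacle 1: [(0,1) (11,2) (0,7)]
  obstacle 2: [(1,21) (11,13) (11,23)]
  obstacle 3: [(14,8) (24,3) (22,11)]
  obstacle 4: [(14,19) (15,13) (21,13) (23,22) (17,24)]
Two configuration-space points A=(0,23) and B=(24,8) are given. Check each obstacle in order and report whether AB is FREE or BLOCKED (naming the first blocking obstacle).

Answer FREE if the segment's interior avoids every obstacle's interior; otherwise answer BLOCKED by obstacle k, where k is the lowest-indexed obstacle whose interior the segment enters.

Obstacle 1 [(0,1) (11,2) (0,7)]:
  edge (0,1)–(11,2): clear
  edge (11,2)–(0,7): clear
  edge (0,7)–(0,1): clear
  midpoint (12,31/2) outside
  → clear
Obstacle 2 [(1,21) (11,13) (11,23)]:
  edge (1,21)–(11,13): clear
  edge (11,13)–(11,23): crosses AB
  edge (11,23)–(1,21): crosses AB
  → BLOCKED
Obstacle 3 [(14,8) (24,3) (22,11)]:
  edge (14,8)–(24,3): clear
  edge (24,3)–(22,11): crosses AB
  edge (22,11)–(14,8): crosses AB
  → BLOCKED
Obstacle 4 [(14,19) (15,13) (21,13) (23,22) (17,24)]:
  edge (14,19)–(15,13): crosses AB
  edge (15,13)–(21,13): crosses AB
  edge (21,13)–(23,22): clear
  edge (23,22)–(17,24): clear
  edge (17,24)–(14,19): clear
  → BLOCKED

BLOCKED by obstacle 2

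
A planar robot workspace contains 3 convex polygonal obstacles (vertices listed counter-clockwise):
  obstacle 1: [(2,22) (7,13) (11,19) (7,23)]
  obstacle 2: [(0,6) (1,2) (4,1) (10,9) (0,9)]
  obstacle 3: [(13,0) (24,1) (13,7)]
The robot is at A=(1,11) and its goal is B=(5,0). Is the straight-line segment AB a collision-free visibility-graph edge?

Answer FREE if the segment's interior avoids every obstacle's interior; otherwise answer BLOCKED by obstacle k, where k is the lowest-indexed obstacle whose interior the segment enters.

Obstacle 1 [(2,22) (7,13) (11,19) (7,23)]:
  edge (2,22)–(7,13): clear
  edge (7,13)–(11,19): clear
  edge (11,19)–(7,23): clear
  edge (7,23)–(2,22): clear
  midpoint (3,11/2) outside
  → clear
Obstacle 2 [(0,6) (1,2) (4,1) (10,9) (0,9)]:
  edge (0,6)–(1,2): clear
  edge (1,2)–(4,1): clear
  edge (4,1)–(10,9): crosses AB
  edge (10,9)–(0,9): crosses AB
  edge (0,9)–(0,6): clear
  → BLOCKED
Obstacle 3 [(13,0) (24,1) (13,7)]:
  edge (13,0)–(24,1): clear
  edge (24,1)–(13,7): clear
  edge (13,7)–(13,0): clear
  midpoint (3,11/2) outside
  → clear

BLOCKED by obstacle 2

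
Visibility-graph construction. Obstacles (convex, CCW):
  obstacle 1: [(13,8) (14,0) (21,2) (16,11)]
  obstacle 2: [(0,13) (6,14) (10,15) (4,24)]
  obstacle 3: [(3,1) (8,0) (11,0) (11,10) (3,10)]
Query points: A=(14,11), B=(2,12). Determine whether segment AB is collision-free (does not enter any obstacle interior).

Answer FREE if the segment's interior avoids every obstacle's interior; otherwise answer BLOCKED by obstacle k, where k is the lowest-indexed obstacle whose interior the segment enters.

FREE

Obstacle 1 [(13,8) (14,0) (21,2) (16,11)]:
  edge (13,8)–(14,0): clear
  edge (14,0)–(21,2): clear
  edge (21,2)–(16,11): clear
  edge (16,11)–(13,8): clear
  midpoint (8,23/2) outside
  → clear
Obstacle 2 [(0,13) (6,14) (10,15) (4,24)]:
  edge (0,13)–(6,14): clear
  edge (6,14)–(10,15): clear
  edge (10,15)–(4,24): clear
  edge (4,24)–(0,13): clear
  midpoint (8,23/2) outside
  → clear
Obstacle 3 [(3,1) (8,0) (11,0) (11,10) (3,10)]:
  edge (3,1)–(8,0): clear
  edge (8,0)–(11,0): clear
  edge (11,0)–(11,10): clear
  edge (11,10)–(3,10): clear
  edge (3,10)–(3,1): clear
  midpoint (8,23/2) outside
  → clear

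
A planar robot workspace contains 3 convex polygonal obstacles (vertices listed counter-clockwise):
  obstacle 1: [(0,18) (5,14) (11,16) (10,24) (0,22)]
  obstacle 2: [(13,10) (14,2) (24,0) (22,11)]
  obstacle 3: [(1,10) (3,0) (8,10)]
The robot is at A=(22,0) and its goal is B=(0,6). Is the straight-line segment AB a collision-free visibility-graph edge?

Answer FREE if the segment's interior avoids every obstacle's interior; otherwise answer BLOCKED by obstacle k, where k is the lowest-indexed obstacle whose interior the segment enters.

BLOCKED by obstacle 2

Obstacle 1 [(0,18) (5,14) (11,16) (10,24) (0,22)]:
  edge (0,18)–(5,14): clear
  edge (5,14)–(11,16): clear
  edge (11,16)–(10,24): clear
  edge (10,24)–(0,22): clear
  edge (0,22)–(0,18): clear
  midpoint (11,3) outside
  → clear
Obstacle 2 [(13,10) (14,2) (24,0) (22,11)]:
  edge (13,10)–(14,2): crosses AB
  edge (14,2)–(24,0): crosses AB
  edge (24,0)–(22,11): clear
  edge (22,11)–(13,10): clear
  → BLOCKED
Obstacle 3 [(1,10) (3,0) (8,10)]:
  edge (1,10)–(3,0): crosses AB
  edge (3,0)–(8,10): crosses AB
  edge (8,10)–(1,10): clear
  → BLOCKED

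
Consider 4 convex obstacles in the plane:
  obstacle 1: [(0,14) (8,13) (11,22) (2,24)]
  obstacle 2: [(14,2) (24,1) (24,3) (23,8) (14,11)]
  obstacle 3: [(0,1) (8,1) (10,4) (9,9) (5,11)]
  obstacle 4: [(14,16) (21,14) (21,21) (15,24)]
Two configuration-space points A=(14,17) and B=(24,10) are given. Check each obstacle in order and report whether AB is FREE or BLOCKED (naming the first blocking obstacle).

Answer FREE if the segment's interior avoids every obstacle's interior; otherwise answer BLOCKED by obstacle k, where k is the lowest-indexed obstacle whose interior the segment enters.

BLOCKED by obstacle 4

Obstacle 1 [(0,14) (8,13) (11,22) (2,24)]:
  edge (0,14)–(8,13): clear
  edge (8,13)–(11,22): clear
  edge (11,22)–(2,24): clear
  edge (2,24)–(0,14): clear
  midpoint (19,27/2) outside
  → clear
Obstacle 2 [(14,2) (24,1) (24,3) (23,8) (14,11)]:
  edge (14,2)–(24,1): clear
  edge (24,1)–(24,3): clear
  edge (24,3)–(23,8): clear
  edge (23,8)–(14,11): clear
  edge (14,11)–(14,2): clear
  midpoint (19,27/2) outside
  → clear
Obstacle 3 [(0,1) (8,1) (10,4) (9,9) (5,11)]:
  edge (0,1)–(8,1): clear
  edge (8,1)–(10,4): clear
  edge (10,4)–(9,9): clear
  edge (9,9)–(5,11): clear
  edge (5,11)–(0,1): clear
  midpoint (19,27/2) outside
  → clear
Obstacle 4 [(14,16) (21,14) (21,21) (15,24)]:
  edge (14,16)–(21,14): crosses AB
  edge (21,14)–(21,21): clear
  edge (21,21)–(15,24): clear
  edge (15,24)–(14,16): crosses AB
  → BLOCKED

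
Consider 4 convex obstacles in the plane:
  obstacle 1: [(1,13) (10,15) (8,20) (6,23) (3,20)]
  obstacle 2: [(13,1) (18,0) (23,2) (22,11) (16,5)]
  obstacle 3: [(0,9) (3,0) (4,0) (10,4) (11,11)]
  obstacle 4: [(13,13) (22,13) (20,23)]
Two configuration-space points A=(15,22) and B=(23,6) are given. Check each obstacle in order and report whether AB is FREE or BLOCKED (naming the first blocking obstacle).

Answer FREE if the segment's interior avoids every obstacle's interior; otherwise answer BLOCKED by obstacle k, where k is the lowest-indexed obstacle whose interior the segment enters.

Obstacle 1 [(1,13) (10,15) (8,20) (6,23) (3,20)]:
  edge (1,13)–(10,15): clear
  edge (10,15)–(8,20): clear
  edge (8,20)–(6,23): clear
  edge (6,23)–(3,20): clear
  edge (3,20)–(1,13): clear
  midpoint (19,14) outside
  → clear
Obstacle 2 [(13,1) (18,0) (23,2) (22,11) (16,5)]:
  edge (13,1)–(18,0): clear
  edge (18,0)–(23,2): clear
  edge (23,2)–(22,11): crosses AB
  edge (22,11)–(16,5): crosses AB
  edge (16,5)–(13,1): clear
  → BLOCKED
Obstacle 3 [(0,9) (3,0) (4,0) (10,4) (11,11)]:
  edge (0,9)–(3,0): clear
  edge (3,0)–(4,0): clear
  edge (4,0)–(10,4): clear
  edge (10,4)–(11,11): clear
  edge (11,11)–(0,9): clear
  midpoint (19,14) outside
  → clear
Obstacle 4 [(13,13) (22,13) (20,23)]:
  edge (13,13)–(22,13): crosses AB
  edge (22,13)–(20,23): clear
  edge (20,23)–(13,13): crosses AB
  → BLOCKED

BLOCKED by obstacle 2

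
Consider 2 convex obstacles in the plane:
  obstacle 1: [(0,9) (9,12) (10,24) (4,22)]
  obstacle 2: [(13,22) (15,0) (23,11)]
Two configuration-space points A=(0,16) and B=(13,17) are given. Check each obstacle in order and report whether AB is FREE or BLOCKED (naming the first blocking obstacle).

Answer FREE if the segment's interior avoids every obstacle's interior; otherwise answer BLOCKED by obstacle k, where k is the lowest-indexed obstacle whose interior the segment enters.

BLOCKED by obstacle 1

Obstacle 1 [(0,9) (9,12) (10,24) (4,22)]:
  edge (0,9)–(9,12): clear
  edge (9,12)–(10,24): crosses AB
  edge (10,24)–(4,22): clear
  edge (4,22)–(0,9): crosses AB
  → BLOCKED
Obstacle 2 [(13,22) (15,0) (23,11)]:
  edge (13,22)–(15,0): clear
  edge (15,0)–(23,11): clear
  edge (23,11)–(13,22): clear
  midpoint (13/2,33/2) outside
  → clear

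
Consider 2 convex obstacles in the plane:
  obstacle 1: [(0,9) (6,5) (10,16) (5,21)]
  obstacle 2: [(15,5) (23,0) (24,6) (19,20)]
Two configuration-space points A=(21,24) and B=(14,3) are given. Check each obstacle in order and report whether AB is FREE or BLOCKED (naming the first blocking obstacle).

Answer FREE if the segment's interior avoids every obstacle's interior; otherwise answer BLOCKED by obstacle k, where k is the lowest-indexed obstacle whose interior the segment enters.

Obstacle 1 [(0,9) (6,5) (10,16) (5,21)]:
  edge (0,9)–(6,5): clear
  edge (6,5)–(10,16): clear
  edge (10,16)–(5,21): clear
  edge (5,21)–(0,9): clear
  midpoint (35/2,27/2) outside
  → clear
Obstacle 2 [(15,5) (23,0) (24,6) (19,20)]:
  edge (15,5)–(23,0): clear
  edge (23,0)–(24,6): clear
  edge (24,6)–(19,20): crosses AB
  edge (19,20)–(15,5): crosses AB
  → BLOCKED

BLOCKED by obstacle 2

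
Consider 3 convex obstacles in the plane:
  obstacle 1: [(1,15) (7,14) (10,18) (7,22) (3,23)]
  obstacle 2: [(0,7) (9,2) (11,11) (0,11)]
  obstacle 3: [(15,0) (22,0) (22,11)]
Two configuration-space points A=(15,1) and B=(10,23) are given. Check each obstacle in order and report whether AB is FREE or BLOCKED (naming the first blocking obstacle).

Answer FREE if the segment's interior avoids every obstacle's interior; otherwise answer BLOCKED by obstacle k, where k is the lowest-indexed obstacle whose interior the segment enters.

FREE

Obstacle 1 [(1,15) (7,14) (10,18) (7,22) (3,23)]:
  edge (1,15)–(7,14): clear
  edge (7,14)–(10,18): clear
  edge (10,18)–(7,22): clear
  edge (7,22)–(3,23): clear
  edge (3,23)–(1,15): clear
  midpoint (25/2,12) outside
  → clear
Obstacle 2 [(0,7) (9,2) (11,11) (0,11)]:
  edge (0,7)–(9,2): clear
  edge (9,2)–(11,11): clear
  edge (11,11)–(0,11): clear
  edge (0,11)–(0,7): clear
  midpoint (25/2,12) outside
  → clear
Obstacle 3 [(15,0) (22,0) (22,11)]:
  edge (15,0)–(22,0): clear
  edge (22,0)–(22,11): clear
  edge (22,11)–(15,0): clear
  midpoint (25/2,12) outside
  → clear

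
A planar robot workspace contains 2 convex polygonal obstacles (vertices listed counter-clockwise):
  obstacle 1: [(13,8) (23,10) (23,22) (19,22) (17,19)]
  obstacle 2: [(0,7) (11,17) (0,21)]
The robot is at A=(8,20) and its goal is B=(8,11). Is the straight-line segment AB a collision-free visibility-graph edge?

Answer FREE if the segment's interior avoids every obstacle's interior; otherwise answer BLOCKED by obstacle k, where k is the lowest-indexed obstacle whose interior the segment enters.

BLOCKED by obstacle 2

Obstacle 1 [(13,8) (23,10) (23,22) (19,22) (17,19)]:
  edge (13,8)–(23,10): clear
  edge (23,10)–(23,22): clear
  edge (23,22)–(19,22): clear
  edge (19,22)–(17,19): clear
  edge (17,19)–(13,8): clear
  midpoint (8,31/2) outside
  → clear
Obstacle 2 [(0,7) (11,17) (0,21)]:
  edge (0,7)–(11,17): crosses AB
  edge (11,17)–(0,21): crosses AB
  edge (0,21)–(0,7): clear
  → BLOCKED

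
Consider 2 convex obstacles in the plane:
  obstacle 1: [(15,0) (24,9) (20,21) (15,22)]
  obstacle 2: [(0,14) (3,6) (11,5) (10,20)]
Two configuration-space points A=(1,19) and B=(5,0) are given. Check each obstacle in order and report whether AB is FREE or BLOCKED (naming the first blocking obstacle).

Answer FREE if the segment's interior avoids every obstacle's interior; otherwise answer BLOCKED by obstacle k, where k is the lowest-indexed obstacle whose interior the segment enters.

BLOCKED by obstacle 2

Obstacle 1 [(15,0) (24,9) (20,21) (15,22)]:
  edge (15,0)–(24,9): clear
  edge (24,9)–(20,21): clear
  edge (20,21)–(15,22): clear
  edge (15,22)–(15,0): clear
  midpoint (3,19/2) outside
  → clear
Obstacle 2 [(0,14) (3,6) (11,5) (10,20)]:
  edge (0,14)–(3,6): clear
  edge (3,6)–(11,5): crosses AB
  edge (11,5)–(10,20): clear
  edge (10,20)–(0,14): crosses AB
  → BLOCKED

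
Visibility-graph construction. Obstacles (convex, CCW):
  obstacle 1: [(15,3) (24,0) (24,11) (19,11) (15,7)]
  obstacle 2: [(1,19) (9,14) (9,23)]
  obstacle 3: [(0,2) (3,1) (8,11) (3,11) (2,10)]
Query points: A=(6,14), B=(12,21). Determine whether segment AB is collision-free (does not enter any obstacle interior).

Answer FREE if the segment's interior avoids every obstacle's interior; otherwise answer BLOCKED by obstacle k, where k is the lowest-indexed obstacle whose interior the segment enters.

BLOCKED by obstacle 2

Obstacle 1 [(15,3) (24,0) (24,11) (19,11) (15,7)]:
  edge (15,3)–(24,0): clear
  edge (24,0)–(24,11): clear
  edge (24,11)–(19,11): clear
  edge (19,11)–(15,7): clear
  edge (15,7)–(15,3): clear
  midpoint (9,35/2) outside
  → clear
Obstacle 2 [(1,19) (9,14) (9,23)]:
  edge (1,19)–(9,14): crosses AB
  edge (9,14)–(9,23): crosses AB
  edge (9,23)–(1,19): clear
  → BLOCKED
Obstacle 3 [(0,2) (3,1) (8,11) (3,11) (2,10)]:
  edge (0,2)–(3,1): clear
  edge (3,1)–(8,11): clear
  edge (8,11)–(3,11): clear
  edge (3,11)–(2,10): clear
  edge (2,10)–(0,2): clear
  midpoint (9,35/2) outside
  → clear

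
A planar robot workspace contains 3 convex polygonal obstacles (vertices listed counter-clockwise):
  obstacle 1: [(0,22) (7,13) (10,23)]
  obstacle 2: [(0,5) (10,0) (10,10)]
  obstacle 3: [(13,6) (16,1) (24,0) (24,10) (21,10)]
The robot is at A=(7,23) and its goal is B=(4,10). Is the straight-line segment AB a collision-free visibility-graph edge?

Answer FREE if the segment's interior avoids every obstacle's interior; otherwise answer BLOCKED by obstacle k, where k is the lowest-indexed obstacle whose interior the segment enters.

BLOCKED by obstacle 1

Obstacle 1 [(0,22) (7,13) (10,23)]:
  edge (0,22)–(7,13): crosses AB
  edge (7,13)–(10,23): clear
  edge (10,23)–(0,22): crosses AB
  → BLOCKED
Obstacle 2 [(0,5) (10,0) (10,10)]:
  edge (0,5)–(10,0): clear
  edge (10,0)–(10,10): clear
  edge (10,10)–(0,5): clear
  midpoint (11/2,33/2) outside
  → clear
Obstacle 3 [(13,6) (16,1) (24,0) (24,10) (21,10)]:
  edge (13,6)–(16,1): clear
  edge (16,1)–(24,0): clear
  edge (24,0)–(24,10): clear
  edge (24,10)–(21,10): clear
  edge (21,10)–(13,6): clear
  midpoint (11/2,33/2) outside
  → clear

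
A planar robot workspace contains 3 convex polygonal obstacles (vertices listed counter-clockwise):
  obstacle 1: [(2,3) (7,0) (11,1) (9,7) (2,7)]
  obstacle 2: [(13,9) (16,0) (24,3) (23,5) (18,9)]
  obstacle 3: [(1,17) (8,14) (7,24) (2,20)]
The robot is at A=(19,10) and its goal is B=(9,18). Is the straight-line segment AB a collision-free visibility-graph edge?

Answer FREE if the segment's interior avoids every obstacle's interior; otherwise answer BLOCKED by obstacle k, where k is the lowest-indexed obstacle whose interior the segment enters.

FREE

Obstacle 1 [(2,3) (7,0) (11,1) (9,7) (2,7)]:
  edge (2,3)–(7,0): clear
  edge (7,0)–(11,1): clear
  edge (11,1)–(9,7): clear
  edge (9,7)–(2,7): clear
  edge (2,7)–(2,3): clear
  midpoint (14,14) outside
  → clear
Obstacle 2 [(13,9) (16,0) (24,3) (23,5) (18,9)]:
  edge (13,9)–(16,0): clear
  edge (16,0)–(24,3): clear
  edge (24,3)–(23,5): clear
  edge (23,5)–(18,9): clear
  edge (18,9)–(13,9): clear
  midpoint (14,14) outside
  → clear
Obstacle 3 [(1,17) (8,14) (7,24) (2,20)]:
  edge (1,17)–(8,14): clear
  edge (8,14)–(7,24): clear
  edge (7,24)–(2,20): clear
  edge (2,20)–(1,17): clear
  midpoint (14,14) outside
  → clear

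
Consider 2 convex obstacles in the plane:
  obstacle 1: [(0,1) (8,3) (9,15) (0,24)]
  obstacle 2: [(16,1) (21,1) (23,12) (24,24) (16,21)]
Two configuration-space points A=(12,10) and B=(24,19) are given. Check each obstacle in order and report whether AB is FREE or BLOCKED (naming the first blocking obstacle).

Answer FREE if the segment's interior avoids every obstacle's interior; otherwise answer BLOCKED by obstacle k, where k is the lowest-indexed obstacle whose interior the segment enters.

Obstacle 1 [(0,1) (8,3) (9,15) (0,24)]:
  edge (0,1)–(8,3): clear
  edge (8,3)–(9,15): clear
  edge (9,15)–(0,24): clear
  edge (0,24)–(0,1): clear
  midpoint (18,29/2) outside
  → clear
Obstacle 2 [(16,1) (21,1) (23,12) (24,24) (16,21)]:
  edge (16,1)–(21,1): clear
  edge (21,1)–(23,12): clear
  edge (23,12)–(24,24): crosses AB
  edge (24,24)–(16,21): clear
  edge (16,21)–(16,1): crosses AB
  → BLOCKED

BLOCKED by obstacle 2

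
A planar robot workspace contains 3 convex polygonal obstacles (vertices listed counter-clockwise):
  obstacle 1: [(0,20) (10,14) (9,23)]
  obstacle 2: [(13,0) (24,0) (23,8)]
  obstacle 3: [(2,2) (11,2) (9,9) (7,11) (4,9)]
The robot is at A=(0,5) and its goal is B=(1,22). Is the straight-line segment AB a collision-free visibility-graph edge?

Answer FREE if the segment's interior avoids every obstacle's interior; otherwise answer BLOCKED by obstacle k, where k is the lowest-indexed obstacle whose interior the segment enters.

BLOCKED by obstacle 1

Obstacle 1 [(0,20) (10,14) (9,23)]:
  edge (0,20)–(10,14): crosses AB
  edge (10,14)–(9,23): clear
  edge (9,23)–(0,20): crosses AB
  → BLOCKED
Obstacle 2 [(13,0) (24,0) (23,8)]:
  edge (13,0)–(24,0): clear
  edge (24,0)–(23,8): clear
  edge (23,8)–(13,0): clear
  midpoint (1/2,27/2) outside
  → clear
Obstacle 3 [(2,2) (11,2) (9,9) (7,11) (4,9)]:
  edge (2,2)–(11,2): clear
  edge (11,2)–(9,9): clear
  edge (9,9)–(7,11): clear
  edge (7,11)–(4,9): clear
  edge (4,9)–(2,2): clear
  midpoint (1/2,27/2) outside
  → clear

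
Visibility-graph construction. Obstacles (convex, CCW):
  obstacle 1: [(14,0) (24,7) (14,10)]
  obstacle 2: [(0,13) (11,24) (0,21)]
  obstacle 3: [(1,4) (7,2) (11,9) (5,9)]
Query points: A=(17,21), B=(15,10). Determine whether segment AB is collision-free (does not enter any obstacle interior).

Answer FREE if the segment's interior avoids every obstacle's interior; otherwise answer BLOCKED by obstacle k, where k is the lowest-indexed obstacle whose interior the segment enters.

FREE

Obstacle 1 [(14,0) (24,7) (14,10)]:
  edge (14,0)–(24,7): clear
  edge (24,7)–(14,10): clear
  edge (14,10)–(14,0): clear
  midpoint (16,31/2) outside
  → clear
Obstacle 2 [(0,13) (11,24) (0,21)]:
  edge (0,13)–(11,24): clear
  edge (11,24)–(0,21): clear
  edge (0,21)–(0,13): clear
  midpoint (16,31/2) outside
  → clear
Obstacle 3 [(1,4) (7,2) (11,9) (5,9)]:
  edge (1,4)–(7,2): clear
  edge (7,2)–(11,9): clear
  edge (11,9)–(5,9): clear
  edge (5,9)–(1,4): clear
  midpoint (16,31/2) outside
  → clear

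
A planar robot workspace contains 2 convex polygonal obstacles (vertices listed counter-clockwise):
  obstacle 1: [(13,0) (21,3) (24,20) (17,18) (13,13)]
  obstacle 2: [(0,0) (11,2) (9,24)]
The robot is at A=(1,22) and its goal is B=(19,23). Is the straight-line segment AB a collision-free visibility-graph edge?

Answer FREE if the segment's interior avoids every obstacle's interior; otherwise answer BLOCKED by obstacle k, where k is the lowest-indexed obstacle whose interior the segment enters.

Obstacle 1 [(13,0) (21,3) (24,20) (17,18) (13,13)]:
  edge (13,0)–(21,3): clear
  edge (21,3)–(24,20): clear
  edge (24,20)–(17,18): clear
  edge (17,18)–(13,13): clear
  edge (13,13)–(13,0): clear
  midpoint (10,45/2) outside
  → clear
Obstacle 2 [(0,0) (11,2) (9,24)]:
  edge (0,0)–(11,2): clear
  edge (11,2)–(9,24): crosses AB
  edge (9,24)–(0,0): crosses AB
  → BLOCKED

BLOCKED by obstacle 2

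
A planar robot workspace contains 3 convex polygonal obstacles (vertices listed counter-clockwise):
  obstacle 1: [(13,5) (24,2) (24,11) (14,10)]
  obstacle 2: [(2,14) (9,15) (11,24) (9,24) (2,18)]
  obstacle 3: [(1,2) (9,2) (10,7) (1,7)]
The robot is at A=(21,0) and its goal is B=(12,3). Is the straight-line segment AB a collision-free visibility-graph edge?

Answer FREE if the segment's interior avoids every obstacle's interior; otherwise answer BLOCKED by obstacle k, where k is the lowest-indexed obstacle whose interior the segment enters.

Obstacle 1 [(13,5) (24,2) (24,11) (14,10)]:
  edge (13,5)–(24,2): clear
  edge (24,2)–(24,11): clear
  edge (24,11)–(14,10): clear
  edge (14,10)–(13,5): clear
  midpoint (33/2,3/2) outside
  → clear
Obstacle 2 [(2,14) (9,15) (11,24) (9,24) (2,18)]:
  edge (2,14)–(9,15): clear
  edge (9,15)–(11,24): clear
  edge (11,24)–(9,24): clear
  edge (9,24)–(2,18): clear
  edge (2,18)–(2,14): clear
  midpoint (33/2,3/2) outside
  → clear
Obstacle 3 [(1,2) (9,2) (10,7) (1,7)]:
  edge (1,2)–(9,2): clear
  edge (9,2)–(10,7): clear
  edge (10,7)–(1,7): clear
  edge (1,7)–(1,2): clear
  midpoint (33/2,3/2) outside
  → clear

FREE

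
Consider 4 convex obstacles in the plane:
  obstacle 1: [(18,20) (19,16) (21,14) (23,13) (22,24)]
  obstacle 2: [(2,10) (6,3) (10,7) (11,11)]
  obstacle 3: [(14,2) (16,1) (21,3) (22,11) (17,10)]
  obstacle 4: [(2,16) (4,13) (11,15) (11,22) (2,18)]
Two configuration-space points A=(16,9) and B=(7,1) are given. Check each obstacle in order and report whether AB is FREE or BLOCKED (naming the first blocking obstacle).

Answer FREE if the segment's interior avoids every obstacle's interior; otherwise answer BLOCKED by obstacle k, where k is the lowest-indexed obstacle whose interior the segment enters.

FREE

Obstacle 1 [(18,20) (19,16) (21,14) (23,13) (22,24)]:
  edge (18,20)–(19,16): clear
  edge (19,16)–(21,14): clear
  edge (21,14)–(23,13): clear
  edge (23,13)–(22,24): clear
  edge (22,24)–(18,20): clear
  midpoint (23/2,5) outside
  → clear
Obstacle 2 [(2,10) (6,3) (10,7) (11,11)]:
  edge (2,10)–(6,3): clear
  edge (6,3)–(10,7): clear
  edge (10,7)–(11,11): clear
  edge (11,11)–(2,10): clear
  midpoint (23/2,5) outside
  → clear
Obstacle 3 [(14,2) (16,1) (21,3) (22,11) (17,10)]:
  edge (14,2)–(16,1): clear
  edge (16,1)–(21,3): clear
  edge (21,3)–(22,11): clear
  edge (22,11)–(17,10): clear
  edge (17,10)–(14,2): clear
  midpoint (23/2,5) outside
  → clear
Obstacle 4 [(2,16) (4,13) (11,15) (11,22) (2,18)]:
  edge (2,16)–(4,13): clear
  edge (4,13)–(11,15): clear
  edge (11,15)–(11,22): clear
  edge (11,22)–(2,18): clear
  edge (2,18)–(2,16): clear
  midpoint (23/2,5) outside
  → clear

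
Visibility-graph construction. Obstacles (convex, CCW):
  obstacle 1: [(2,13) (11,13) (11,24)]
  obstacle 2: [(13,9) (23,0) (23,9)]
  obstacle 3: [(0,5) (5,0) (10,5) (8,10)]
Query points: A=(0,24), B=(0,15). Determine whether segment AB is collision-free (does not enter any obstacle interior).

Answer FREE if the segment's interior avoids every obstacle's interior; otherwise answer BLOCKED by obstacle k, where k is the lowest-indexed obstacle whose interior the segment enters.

Obstacle 1 [(2,13) (11,13) (11,24)]:
  edge (2,13)–(11,13): clear
  edge (11,13)–(11,24): clear
  edge (11,24)–(2,13): clear
  midpoint (0,39/2) outside
  → clear
Obstacle 2 [(13,9) (23,0) (23,9)]:
  edge (13,9)–(23,0): clear
  edge (23,0)–(23,9): clear
  edge (23,9)–(13,9): clear
  midpoint (0,39/2) outside
  → clear
Obstacle 3 [(0,5) (5,0) (10,5) (8,10)]:
  edge (0,5)–(5,0): clear
  edge (5,0)–(10,5): clear
  edge (10,5)–(8,10): clear
  edge (8,10)–(0,5): clear
  midpoint (0,39/2) outside
  → clear

FREE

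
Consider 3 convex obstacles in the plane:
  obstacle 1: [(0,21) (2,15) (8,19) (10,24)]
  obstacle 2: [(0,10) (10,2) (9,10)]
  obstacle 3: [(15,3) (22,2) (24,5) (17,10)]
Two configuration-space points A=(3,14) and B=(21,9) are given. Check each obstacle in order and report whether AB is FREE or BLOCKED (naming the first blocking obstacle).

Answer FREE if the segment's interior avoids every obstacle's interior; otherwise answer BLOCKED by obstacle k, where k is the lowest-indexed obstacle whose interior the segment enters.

Obstacle 1 [(0,21) (2,15) (8,19) (10,24)]:
  edge (0,21)–(2,15): clear
  edge (2,15)–(8,19): clear
  edge (8,19)–(10,24): clear
  edge (10,24)–(0,21): clear
  midpoint (12,23/2) outside
  → clear
Obstacle 2 [(0,10) (10,2) (9,10)]:
  edge (0,10)–(10,2): clear
  edge (10,2)–(9,10): clear
  edge (9,10)–(0,10): clear
  midpoint (12,23/2) outside
  → clear
Obstacle 3 [(15,3) (22,2) (24,5) (17,10)]:
  edge (15,3)–(22,2): clear
  edge (22,2)–(24,5): clear
  edge (24,5)–(17,10): clear
  edge (17,10)–(15,3): clear
  midpoint (12,23/2) outside
  → clear

FREE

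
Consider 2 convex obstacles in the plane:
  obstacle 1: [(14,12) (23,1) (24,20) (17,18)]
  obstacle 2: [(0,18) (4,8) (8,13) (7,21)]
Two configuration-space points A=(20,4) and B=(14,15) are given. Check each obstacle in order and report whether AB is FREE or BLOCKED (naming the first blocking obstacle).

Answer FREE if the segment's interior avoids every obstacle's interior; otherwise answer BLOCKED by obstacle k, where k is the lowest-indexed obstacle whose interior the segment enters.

BLOCKED by obstacle 1

Obstacle 1 [(14,12) (23,1) (24,20) (17,18)]:
  edge (14,12)–(23,1): crosses AB
  edge (23,1)–(24,20): clear
  edge (24,20)–(17,18): clear
  edge (17,18)–(14,12): crosses AB
  → BLOCKED
Obstacle 2 [(0,18) (4,8) (8,13) (7,21)]:
  edge (0,18)–(4,8): clear
  edge (4,8)–(8,13): clear
  edge (8,13)–(7,21): clear
  edge (7,21)–(0,18): clear
  midpoint (17,19/2) outside
  → clear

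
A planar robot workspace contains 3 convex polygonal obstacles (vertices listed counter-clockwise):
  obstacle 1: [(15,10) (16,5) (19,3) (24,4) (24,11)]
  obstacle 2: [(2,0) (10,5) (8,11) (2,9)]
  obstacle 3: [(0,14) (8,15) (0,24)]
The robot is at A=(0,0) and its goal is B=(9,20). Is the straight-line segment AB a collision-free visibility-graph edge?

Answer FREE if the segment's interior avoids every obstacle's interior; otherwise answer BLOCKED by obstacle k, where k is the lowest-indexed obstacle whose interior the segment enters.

Obstacle 1 [(15,10) (16,5) (19,3) (24,4) (24,11)]:
  edge (15,10)–(16,5): clear
  edge (16,5)–(19,3): clear
  edge (19,3)–(24,4): clear
  edge (24,4)–(24,11): clear
  edge (24,11)–(15,10): clear
  midpoint (9/2,10) outside
  → clear
Obstacle 2 [(2,0) (10,5) (8,11) (2,9)]:
  edge (2,0)–(10,5): clear
  edge (10,5)–(8,11): clear
  edge (8,11)–(2,9): crosses AB
  edge (2,9)–(2,0): crosses AB
  → BLOCKED
Obstacle 3 [(0,14) (8,15) (0,24)]:
  edge (0,14)–(8,15): crosses AB
  edge (8,15)–(0,24): crosses AB
  edge (0,24)–(0,14): clear
  → BLOCKED

BLOCKED by obstacle 2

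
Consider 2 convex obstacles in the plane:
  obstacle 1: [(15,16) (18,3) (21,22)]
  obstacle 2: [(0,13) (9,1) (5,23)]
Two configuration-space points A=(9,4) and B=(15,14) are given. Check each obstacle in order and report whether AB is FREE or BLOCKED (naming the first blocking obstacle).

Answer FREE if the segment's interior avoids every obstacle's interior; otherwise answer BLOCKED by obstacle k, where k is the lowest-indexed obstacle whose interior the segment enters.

FREE

Obstacle 1 [(15,16) (18,3) (21,22)]:
  edge (15,16)–(18,3): clear
  edge (18,3)–(21,22): clear
  edge (21,22)–(15,16): clear
  midpoint (12,9) outside
  → clear
Obstacle 2 [(0,13) (9,1) (5,23)]:
  edge (0,13)–(9,1): clear
  edge (9,1)–(5,23): clear
  edge (5,23)–(0,13): clear
  midpoint (12,9) outside
  → clear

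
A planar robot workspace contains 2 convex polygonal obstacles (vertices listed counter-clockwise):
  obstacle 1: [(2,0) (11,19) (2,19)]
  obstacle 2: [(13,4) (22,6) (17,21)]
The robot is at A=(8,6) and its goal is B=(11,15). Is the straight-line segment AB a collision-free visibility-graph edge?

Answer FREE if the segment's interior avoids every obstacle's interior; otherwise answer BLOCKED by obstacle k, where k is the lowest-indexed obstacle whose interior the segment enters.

Obstacle 1 [(2,0) (11,19) (2,19)]:
  edge (2,0)–(11,19): clear
  edge (11,19)–(2,19): clear
  edge (2,19)–(2,0): clear
  midpoint (19/2,21/2) outside
  → clear
Obstacle 2 [(13,4) (22,6) (17,21)]:
  edge (13,4)–(22,6): clear
  edge (22,6)–(17,21): clear
  edge (17,21)–(13,4): clear
  midpoint (19/2,21/2) outside
  → clear

FREE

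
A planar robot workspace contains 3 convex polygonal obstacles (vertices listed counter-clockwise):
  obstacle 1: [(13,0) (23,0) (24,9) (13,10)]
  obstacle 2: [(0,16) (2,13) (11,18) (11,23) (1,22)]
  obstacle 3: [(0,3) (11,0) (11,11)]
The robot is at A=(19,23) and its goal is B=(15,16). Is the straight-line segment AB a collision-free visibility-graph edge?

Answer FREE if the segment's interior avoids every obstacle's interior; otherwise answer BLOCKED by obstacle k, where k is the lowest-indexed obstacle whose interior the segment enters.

FREE

Obstacle 1 [(13,0) (23,0) (24,9) (13,10)]:
  edge (13,0)–(23,0): clear
  edge (23,0)–(24,9): clear
  edge (24,9)–(13,10): clear
  edge (13,10)–(13,0): clear
  midpoint (17,39/2) outside
  → clear
Obstacle 2 [(0,16) (2,13) (11,18) (11,23) (1,22)]:
  edge (0,16)–(2,13): clear
  edge (2,13)–(11,18): clear
  edge (11,18)–(11,23): clear
  edge (11,23)–(1,22): clear
  edge (1,22)–(0,16): clear
  midpoint (17,39/2) outside
  → clear
Obstacle 3 [(0,3) (11,0) (11,11)]:
  edge (0,3)–(11,0): clear
  edge (11,0)–(11,11): clear
  edge (11,11)–(0,3): clear
  midpoint (17,39/2) outside
  → clear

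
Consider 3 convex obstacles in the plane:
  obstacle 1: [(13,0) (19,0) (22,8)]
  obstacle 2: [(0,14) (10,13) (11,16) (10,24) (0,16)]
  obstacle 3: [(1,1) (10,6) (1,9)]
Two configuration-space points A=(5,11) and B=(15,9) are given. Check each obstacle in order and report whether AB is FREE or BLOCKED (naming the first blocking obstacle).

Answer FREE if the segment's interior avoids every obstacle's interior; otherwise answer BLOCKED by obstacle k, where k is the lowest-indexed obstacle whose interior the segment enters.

FREE

Obstacle 1 [(13,0) (19,0) (22,8)]:
  edge (13,0)–(19,0): clear
  edge (19,0)–(22,8): clear
  edge (22,8)–(13,0): clear
  midpoint (10,10) outside
  → clear
Obstacle 2 [(0,14) (10,13) (11,16) (10,24) (0,16)]:
  edge (0,14)–(10,13): clear
  edge (10,13)–(11,16): clear
  edge (11,16)–(10,24): clear
  edge (10,24)–(0,16): clear
  edge (0,16)–(0,14): clear
  midpoint (10,10) outside
  → clear
Obstacle 3 [(1,1) (10,6) (1,9)]:
  edge (1,1)–(10,6): clear
  edge (10,6)–(1,9): clear
  edge (1,9)–(1,1): clear
  midpoint (10,10) outside
  → clear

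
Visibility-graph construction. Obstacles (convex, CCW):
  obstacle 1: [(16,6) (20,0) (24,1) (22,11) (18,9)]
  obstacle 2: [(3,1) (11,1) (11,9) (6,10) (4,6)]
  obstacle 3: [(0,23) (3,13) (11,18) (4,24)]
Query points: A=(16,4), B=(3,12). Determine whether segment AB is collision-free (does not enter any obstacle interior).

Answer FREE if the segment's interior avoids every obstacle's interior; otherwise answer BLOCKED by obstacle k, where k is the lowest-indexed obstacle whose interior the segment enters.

Obstacle 1 [(16,6) (20,0) (24,1) (22,11) (18,9)]:
  edge (16,6)–(20,0): clear
  edge (20,0)–(24,1): clear
  edge (24,1)–(22,11): clear
  edge (22,11)–(18,9): clear
  edge (18,9)–(16,6): clear
  midpoint (19/2,8) outside
  → clear
Obstacle 2 [(3,1) (11,1) (11,9) (6,10) (4,6)]:
  edge (3,1)–(11,1): clear
  edge (11,1)–(11,9): crosses AB
  edge (11,9)–(6,10): crosses AB
  edge (6,10)–(4,6): clear
  edge (4,6)–(3,1): clear
  → BLOCKED
Obstacle 3 [(0,23) (3,13) (11,18) (4,24)]:
  edge (0,23)–(3,13): clear
  edge (3,13)–(11,18): clear
  edge (11,18)–(4,24): clear
  edge (4,24)–(0,23): clear
  midpoint (19/2,8) outside
  → clear

BLOCKED by obstacle 2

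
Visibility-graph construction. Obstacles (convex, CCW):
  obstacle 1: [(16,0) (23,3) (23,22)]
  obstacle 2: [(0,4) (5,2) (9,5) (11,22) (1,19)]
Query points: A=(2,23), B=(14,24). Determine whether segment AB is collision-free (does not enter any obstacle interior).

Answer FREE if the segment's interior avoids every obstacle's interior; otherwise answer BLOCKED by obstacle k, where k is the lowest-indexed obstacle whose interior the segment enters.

FREE

Obstacle 1 [(16,0) (23,3) (23,22)]:
  edge (16,0)–(23,3): clear
  edge (23,3)–(23,22): clear
  edge (23,22)–(16,0): clear
  midpoint (8,47/2) outside
  → clear
Obstacle 2 [(0,4) (5,2) (9,5) (11,22) (1,19)]:
  edge (0,4)–(5,2): clear
  edge (5,2)–(9,5): clear
  edge (9,5)–(11,22): clear
  edge (11,22)–(1,19): clear
  edge (1,19)–(0,4): clear
  midpoint (8,47/2) outside
  → clear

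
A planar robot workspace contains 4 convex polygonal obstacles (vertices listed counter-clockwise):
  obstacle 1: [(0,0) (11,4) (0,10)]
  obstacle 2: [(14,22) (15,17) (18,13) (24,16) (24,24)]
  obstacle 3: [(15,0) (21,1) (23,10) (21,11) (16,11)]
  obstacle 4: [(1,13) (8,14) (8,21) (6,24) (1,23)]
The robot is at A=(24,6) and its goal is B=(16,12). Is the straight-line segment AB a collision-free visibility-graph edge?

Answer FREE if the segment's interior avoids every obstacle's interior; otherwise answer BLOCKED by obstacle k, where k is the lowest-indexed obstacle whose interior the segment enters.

Obstacle 1 [(0,0) (11,4) (0,10)]:
  edge (0,0)–(11,4): clear
  edge (11,4)–(0,10): clear
  edge (0,10)–(0,0): clear
  midpoint (20,9) outside
  → clear
Obstacle 2 [(14,22) (15,17) (18,13) (24,16) (24,24)]:
  edge (14,22)–(15,17): clear
  edge (15,17)–(18,13): clear
  edge (18,13)–(24,16): clear
  edge (24,16)–(24,24): clear
  edge (24,24)–(14,22): clear
  midpoint (20,9) outside
  → clear
Obstacle 3 [(15,0) (21,1) (23,10) (21,11) (16,11)]:
  edge (15,0)–(21,1): clear
  edge (21,1)–(23,10): crosses AB
  edge (23,10)–(21,11): clear
  edge (21,11)–(16,11): crosses AB
  edge (16,11)–(15,0): clear
  → BLOCKED
Obstacle 4 [(1,13) (8,14) (8,21) (6,24) (1,23)]:
  edge (1,13)–(8,14): clear
  edge (8,14)–(8,21): clear
  edge (8,21)–(6,24): clear
  edge (6,24)–(1,23): clear
  edge (1,23)–(1,13): clear
  midpoint (20,9) outside
  → clear

BLOCKED by obstacle 3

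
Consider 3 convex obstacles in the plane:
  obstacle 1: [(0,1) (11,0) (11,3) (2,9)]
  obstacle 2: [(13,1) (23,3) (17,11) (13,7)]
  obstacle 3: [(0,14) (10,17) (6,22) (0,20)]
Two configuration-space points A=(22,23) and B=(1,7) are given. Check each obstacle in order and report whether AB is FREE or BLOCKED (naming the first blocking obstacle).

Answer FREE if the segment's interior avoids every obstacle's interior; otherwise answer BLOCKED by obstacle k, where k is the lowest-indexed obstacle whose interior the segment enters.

BLOCKED by obstacle 1

Obstacle 1 [(0,1) (11,0) (11,3) (2,9)]:
  edge (0,1)–(11,0): clear
  edge (11,0)–(11,3): clear
  edge (11,3)–(2,9): crosses AB
  edge (2,9)–(0,1): crosses AB
  → BLOCKED
Obstacle 2 [(13,1) (23,3) (17,11) (13,7)]:
  edge (13,1)–(23,3): clear
  edge (23,3)–(17,11): clear
  edge (17,11)–(13,7): clear
  edge (13,7)–(13,1): clear
  midpoint (23/2,15) outside
  → clear
Obstacle 3 [(0,14) (10,17) (6,22) (0,20)]:
  edge (0,14)–(10,17): clear
  edge (10,17)–(6,22): clear
  edge (6,22)–(0,20): clear
  edge (0,20)–(0,14): clear
  midpoint (23/2,15) outside
  → clear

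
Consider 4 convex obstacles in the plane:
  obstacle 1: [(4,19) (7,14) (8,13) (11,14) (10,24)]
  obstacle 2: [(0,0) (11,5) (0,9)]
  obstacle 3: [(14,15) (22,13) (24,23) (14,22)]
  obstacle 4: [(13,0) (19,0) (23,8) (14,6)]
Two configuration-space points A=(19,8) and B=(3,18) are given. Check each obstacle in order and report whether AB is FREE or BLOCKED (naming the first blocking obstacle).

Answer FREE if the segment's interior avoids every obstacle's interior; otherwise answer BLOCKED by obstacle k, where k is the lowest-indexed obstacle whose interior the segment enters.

BLOCKED by obstacle 1

Obstacle 1 [(4,19) (7,14) (8,13) (11,14) (10,24)]:
  edge (4,19)–(7,14): crosses AB
  edge (7,14)–(8,13): clear
  edge (8,13)–(11,14): crosses AB
  edge (11,14)–(10,24): clear
  edge (10,24)–(4,19): clear
  → BLOCKED
Obstacle 2 [(0,0) (11,5) (0,9)]:
  edge (0,0)–(11,5): clear
  edge (11,5)–(0,9): clear
  edge (0,9)–(0,0): clear
  midpoint (11,13) outside
  → clear
Obstacle 3 [(14,15) (22,13) (24,23) (14,22)]:
  edge (14,15)–(22,13): clear
  edge (22,13)–(24,23): clear
  edge (24,23)–(14,22): clear
  edge (14,22)–(14,15): clear
  midpoint (11,13) outside
  → clear
Obstacle 4 [(13,0) (19,0) (23,8) (14,6)]:
  edge (13,0)–(19,0): clear
  edge (19,0)–(23,8): clear
  edge (23,8)–(14,6): clear
  edge (14,6)–(13,0): clear
  midpoint (11,13) outside
  → clear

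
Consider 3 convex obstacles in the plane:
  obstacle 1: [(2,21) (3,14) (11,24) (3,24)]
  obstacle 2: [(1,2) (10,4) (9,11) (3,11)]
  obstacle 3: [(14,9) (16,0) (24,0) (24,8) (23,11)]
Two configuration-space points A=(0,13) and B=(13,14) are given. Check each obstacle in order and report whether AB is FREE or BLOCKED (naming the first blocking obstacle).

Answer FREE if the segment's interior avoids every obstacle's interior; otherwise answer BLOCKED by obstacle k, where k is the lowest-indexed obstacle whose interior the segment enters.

FREE

Obstacle 1 [(2,21) (3,14) (11,24) (3,24)]:
  edge (2,21)–(3,14): clear
  edge (3,14)–(11,24): clear
  edge (11,24)–(3,24): clear
  edge (3,24)–(2,21): clear
  midpoint (13/2,27/2) outside
  → clear
Obstacle 2 [(1,2) (10,4) (9,11) (3,11)]:
  edge (1,2)–(10,4): clear
  edge (10,4)–(9,11): clear
  edge (9,11)–(3,11): clear
  edge (3,11)–(1,2): clear
  midpoint (13/2,27/2) outside
  → clear
Obstacle 3 [(14,9) (16,0) (24,0) (24,8) (23,11)]:
  edge (14,9)–(16,0): clear
  edge (16,0)–(24,0): clear
  edge (24,0)–(24,8): clear
  edge (24,8)–(23,11): clear
  edge (23,11)–(14,9): clear
  midpoint (13/2,27/2) outside
  → clear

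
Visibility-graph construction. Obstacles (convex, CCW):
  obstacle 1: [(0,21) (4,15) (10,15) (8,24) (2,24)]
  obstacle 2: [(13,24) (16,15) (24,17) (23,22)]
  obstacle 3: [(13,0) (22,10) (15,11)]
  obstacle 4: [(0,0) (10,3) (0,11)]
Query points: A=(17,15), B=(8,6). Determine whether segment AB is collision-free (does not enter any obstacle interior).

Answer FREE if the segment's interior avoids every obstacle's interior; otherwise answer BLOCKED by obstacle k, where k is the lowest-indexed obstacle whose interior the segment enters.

Obstacle 1 [(0,21) (4,15) (10,15) (8,24) (2,24)]:
  edge (0,21)–(4,15): clear
  edge (4,15)–(10,15): clear
  edge (10,15)–(8,24): clear
  edge (8,24)–(2,24): clear
  edge (2,24)–(0,21): clear
  midpoint (25/2,21/2) outside
  → clear
Obstacle 2 [(13,24) (16,15) (24,17) (23,22)]:
  edge (13,24)–(16,15): clear
  edge (16,15)–(24,17): clear
  edge (24,17)–(23,22): clear
  edge (23,22)–(13,24): clear
  midpoint (25/2,21/2) outside
  → clear
Obstacle 3 [(13,0) (22,10) (15,11)]:
  edge (13,0)–(22,10): clear
  edge (22,10)–(15,11): clear
  edge (15,11)–(13,0): clear
  midpoint (25/2,21/2) outside
  → clear
Obstacle 4 [(0,0) (10,3) (0,11)]:
  edge (0,0)–(10,3): clear
  edge (10,3)–(0,11): clear
  edge (0,11)–(0,0): clear
  midpoint (25/2,21/2) outside
  → clear

FREE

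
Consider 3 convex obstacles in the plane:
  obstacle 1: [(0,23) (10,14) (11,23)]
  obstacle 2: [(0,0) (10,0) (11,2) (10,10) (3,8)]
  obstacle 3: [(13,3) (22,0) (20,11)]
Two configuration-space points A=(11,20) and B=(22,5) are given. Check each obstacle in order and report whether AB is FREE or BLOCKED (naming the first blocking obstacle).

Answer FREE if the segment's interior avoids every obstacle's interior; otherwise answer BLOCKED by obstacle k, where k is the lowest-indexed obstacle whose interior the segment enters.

Obstacle 1 [(0,23) (10,14) (11,23)]:
  edge (0,23)–(10,14): clear
  edge (10,14)–(11,23): clear
  edge (11,23)–(0,23): clear
  midpoint (33/2,25/2) outside
  → clear
Obstacle 2 [(0,0) (10,0) (11,2) (10,10) (3,8)]:
  edge (0,0)–(10,0): clear
  edge (10,0)–(11,2): clear
  edge (11,2)–(10,10): clear
  edge (10,10)–(3,8): clear
  edge (3,8)–(0,0): clear
  midpoint (33/2,25/2) outside
  → clear
Obstacle 3 [(13,3) (22,0) (20,11)]:
  edge (13,3)–(22,0): clear
  edge (22,0)–(20,11): crosses AB
  edge (20,11)–(13,3): crosses AB
  → BLOCKED

BLOCKED by obstacle 3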